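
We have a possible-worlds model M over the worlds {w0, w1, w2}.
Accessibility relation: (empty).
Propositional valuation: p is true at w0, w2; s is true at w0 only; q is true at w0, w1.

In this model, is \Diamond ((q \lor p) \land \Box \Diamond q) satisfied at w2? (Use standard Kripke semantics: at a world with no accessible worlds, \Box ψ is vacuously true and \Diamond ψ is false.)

At w2: no accessible worlds, so \Diamond ((q \lor p) \land \Box \Diamond q) is false.

No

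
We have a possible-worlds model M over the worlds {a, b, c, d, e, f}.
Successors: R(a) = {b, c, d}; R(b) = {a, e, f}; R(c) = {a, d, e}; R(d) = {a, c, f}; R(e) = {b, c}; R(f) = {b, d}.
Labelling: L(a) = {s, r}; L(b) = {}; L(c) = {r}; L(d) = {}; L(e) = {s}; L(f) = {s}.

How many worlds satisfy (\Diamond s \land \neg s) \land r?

Recall that \Diamond ψ holds at a world iff ψ holds at some accessible world.
Let φ = (\Diamond s \land \neg s) \land r. Evaluate φ at each world:
  a (successors {b, c, d}): φ is false.
  b (successors {a, e, f}): φ is false.
  c (successors {a, d, e}): φ is true.
  d (successors {a, c, f}): φ is false.
  e (successors {b, c}): φ is false.
  f (successors {b, d}): φ is false.
For instance, at f:
  At f: \Diamond s \land \neg s is false, r is false, so (\Diamond s \land \neg s) \land r is false.
    At f: \Diamond s is false, \neg s is false, so \Diamond s \land \neg s is false.
      At f: \Diamond s requires s at some successor in {b, d}.
        At b: s is false.
        At d: s is false.
      So \Diamond s is false at f.
Satisfying worlds: {c}

1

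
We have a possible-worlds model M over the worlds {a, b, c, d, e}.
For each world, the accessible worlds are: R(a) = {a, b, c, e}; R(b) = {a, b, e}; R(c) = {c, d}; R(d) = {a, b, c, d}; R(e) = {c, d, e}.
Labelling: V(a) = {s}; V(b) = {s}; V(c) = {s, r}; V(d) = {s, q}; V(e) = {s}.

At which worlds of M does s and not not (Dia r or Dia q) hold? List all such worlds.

a, c, d, e

Recall that Dia ψ holds at a world iff ψ holds at some accessible world.
Let φ = s and not not (Dia r or Dia q). Evaluate φ at each world:
  a (successors {a, b, c, e}): φ is true.
  b (successors {a, b, e}): φ is false.
  c (successors {c, d}): φ is true.
  d (successors {a, b, c, d}): φ is true.
  e (successors {c, d, e}): φ is true.
For instance, at d:
  At d: s is true, not not (Dia r or Dia q) is true, so s and not not (Dia r or Dia q) is true.
    At d: not (Dia r or Dia q) is false, so not not (Dia r or Dia q) is true.
      At d: Dia r or Dia q is true, so not (Dia r or Dia q) is false.
Satisfying worlds: {a, c, d, e}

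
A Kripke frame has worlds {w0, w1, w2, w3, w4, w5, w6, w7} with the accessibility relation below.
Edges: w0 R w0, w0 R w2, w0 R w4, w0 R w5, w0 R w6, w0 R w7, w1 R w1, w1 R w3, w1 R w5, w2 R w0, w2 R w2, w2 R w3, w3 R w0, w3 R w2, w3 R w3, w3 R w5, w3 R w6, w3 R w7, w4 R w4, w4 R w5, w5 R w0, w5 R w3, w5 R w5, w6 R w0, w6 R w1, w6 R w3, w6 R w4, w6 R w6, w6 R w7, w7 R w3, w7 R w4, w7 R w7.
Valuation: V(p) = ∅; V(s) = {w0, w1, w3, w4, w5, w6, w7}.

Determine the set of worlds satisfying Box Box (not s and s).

Let φ = Box Box (not s and s). Evaluate φ at each world:
  w0 (successors {w0, w2, w4, w5, w6, w7}): φ is false.
  w1 (successors {w1, w3, w5}): φ is false.
  w2 (successors {w0, w2, w3}): φ is false.
  w3 (successors {w0, w2, w3, w5, w6, w7}): φ is false.
  w4 (successors {w4, w5}): φ is false.
  w5 (successors {w0, w3, w5}): φ is false.
  w6 (successors {w0, w1, w3, w4, w6, w7}): φ is false.
  w7 (successors {w3, w4, w7}): φ is false.
For instance, at w0:
  At w0: Box Box (not s and s) requires Box (not s and s) at every successor {w0, w2, w4, w5, w6, w7}.
    Box (not s and s) fails at w0, so Box Box (not s and s) is false at w0.
      At w0: Box (not s and s) requires not s and s at every successor {w0, w2, w4, w5, w6, w7}.
        not s and s fails at w0, so Box (not s and s) is false at w0.
Satisfying worlds: none.

none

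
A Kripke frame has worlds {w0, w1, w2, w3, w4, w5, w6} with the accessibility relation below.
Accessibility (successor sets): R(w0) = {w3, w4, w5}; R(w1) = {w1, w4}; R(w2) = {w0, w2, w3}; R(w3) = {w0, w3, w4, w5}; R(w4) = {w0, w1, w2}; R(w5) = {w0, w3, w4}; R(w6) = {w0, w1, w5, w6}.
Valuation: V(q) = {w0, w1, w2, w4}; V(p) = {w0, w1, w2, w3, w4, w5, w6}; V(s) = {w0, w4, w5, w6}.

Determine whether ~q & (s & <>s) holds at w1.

Recall that <>ψ holds at a world iff ψ holds at some accessible world.
At w1: ~q is false, s & <>s is false, so ~q & (s & <>s) is false.
  At w1: s is false, <>s is true, so s & <>s is false.
    At w1: <>s requires s at some successor in {w1, w4}.
      s holds at w4, so <>s is true at w1.

No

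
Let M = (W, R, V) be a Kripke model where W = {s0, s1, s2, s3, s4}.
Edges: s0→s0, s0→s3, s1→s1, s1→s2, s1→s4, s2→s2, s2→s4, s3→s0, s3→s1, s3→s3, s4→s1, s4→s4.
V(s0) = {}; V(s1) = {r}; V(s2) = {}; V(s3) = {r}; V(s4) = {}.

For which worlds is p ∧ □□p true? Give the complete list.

none

Let φ = p ∧ □□p. Evaluate φ at each world:
  s0 (successors {s0, s3}): φ is false.
  s1 (successors {s1, s2, s4}): φ is false.
  s2 (successors {s2, s4}): φ is false.
  s3 (successors {s0, s1, s3}): φ is false.
  s4 (successors {s1, s4}): φ is false.
For instance, at s1:
  At s1: p is false, □□p is false, so p ∧ □□p is false.
    At s1: □□p requires □p at every successor {s1, s2, s4}.
      □p fails at s1, so □□p is false at s1.
Satisfying worlds: none.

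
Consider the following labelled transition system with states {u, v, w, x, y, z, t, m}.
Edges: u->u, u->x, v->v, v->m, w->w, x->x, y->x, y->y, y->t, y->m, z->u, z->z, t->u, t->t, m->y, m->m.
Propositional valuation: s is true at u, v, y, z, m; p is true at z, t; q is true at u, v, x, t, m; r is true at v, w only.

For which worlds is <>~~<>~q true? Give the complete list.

Let φ = <>~~<>~q. Evaluate φ at each world:
  u (successors {u, x}): φ is false.
  v (successors {v, m}): φ is true.
  w (successors {w}): φ is true.
  x (successors {x}): φ is false.
  y (successors {x, y, t, m}): φ is true.
  z (successors {u, z}): φ is true.
  t (successors {u, t}): φ is false.
  m (successors {y, m}): φ is true.
For instance, at z:
  At z: <>~~<>~q requires ~~<>~q at some successor in {u, z}.
    ~~<>~q holds at z, so <>~~<>~q is true at z.
      At z: ~<>~q is false, so ~~<>~q is true.
Satisfying worlds: {v, w, y, z, m}

v, w, y, z, m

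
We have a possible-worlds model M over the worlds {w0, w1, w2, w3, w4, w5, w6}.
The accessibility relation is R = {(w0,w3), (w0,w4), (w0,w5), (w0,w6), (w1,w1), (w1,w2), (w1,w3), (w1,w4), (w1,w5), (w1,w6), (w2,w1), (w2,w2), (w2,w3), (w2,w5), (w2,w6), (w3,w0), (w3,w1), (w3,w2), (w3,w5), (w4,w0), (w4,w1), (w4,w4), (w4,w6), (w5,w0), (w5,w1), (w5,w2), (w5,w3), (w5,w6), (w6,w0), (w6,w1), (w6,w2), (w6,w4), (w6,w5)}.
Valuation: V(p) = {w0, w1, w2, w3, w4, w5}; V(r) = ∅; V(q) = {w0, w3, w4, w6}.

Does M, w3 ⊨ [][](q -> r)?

No

At w3: [][](q -> r) requires [](q -> r) at every successor {w0, w1, w2, w5}.
  [](q -> r) fails at w0, so [][](q -> r) is false at w3.
    At w0: [](q -> r) requires q -> r at every successor {w3, w4, w5, w6}.
      q -> r fails at w3, so [](q -> r) is false at w0.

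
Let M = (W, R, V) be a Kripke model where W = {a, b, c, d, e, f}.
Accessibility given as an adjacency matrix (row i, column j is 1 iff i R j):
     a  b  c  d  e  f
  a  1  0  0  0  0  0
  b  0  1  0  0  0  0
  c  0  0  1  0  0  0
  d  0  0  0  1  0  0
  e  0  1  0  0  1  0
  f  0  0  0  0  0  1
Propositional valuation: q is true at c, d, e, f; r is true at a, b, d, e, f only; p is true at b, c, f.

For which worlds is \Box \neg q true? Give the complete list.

Let φ = \Box \neg q. Evaluate φ at each world:
  a (successors {a}): φ is true.
  b (successors {b}): φ is true.
  c (successors {c}): φ is false.
  d (successors {d}): φ is false.
  e (successors {b, e}): φ is false.
  f (successors {f}): φ is false.
For instance, at f:
  At f: \Box \neg q requires \neg q at every successor {f}.
    \neg q fails at f, so \Box \neg q is false at f.
Satisfying worlds: {a, b}

a, b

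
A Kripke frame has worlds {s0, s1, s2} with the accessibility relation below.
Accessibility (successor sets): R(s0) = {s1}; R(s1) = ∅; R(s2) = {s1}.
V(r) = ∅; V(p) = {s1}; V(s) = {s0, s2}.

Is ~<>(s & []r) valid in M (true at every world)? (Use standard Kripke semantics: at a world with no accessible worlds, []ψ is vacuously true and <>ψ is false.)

Let φ = ~<>(s & []r). Evaluate φ at each world:
  s0 (successors {s1}): φ is true.
  s1 (successors ∅): φ is true.
  s2 (successors {s1}): φ is true.
For instance, at s0:
  At s0: <>(s & []r) is false, so ~<>(s & []r) is true.
    At s0: <>(s & []r) requires s & []r at some successor in {s1}.
      At s1: s & []r is false.
    So <>(s & []r) is false at s0.

Yes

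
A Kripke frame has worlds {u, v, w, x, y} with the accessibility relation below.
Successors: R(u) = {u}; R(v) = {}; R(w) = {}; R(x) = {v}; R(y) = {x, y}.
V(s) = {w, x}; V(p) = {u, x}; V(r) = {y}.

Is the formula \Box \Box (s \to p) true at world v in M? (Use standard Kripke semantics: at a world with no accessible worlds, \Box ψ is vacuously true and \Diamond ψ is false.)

Yes

Recall that \Box ψ holds at a world iff ψ holds at every accessible world, and \Diamond ψ holds iff ψ holds at some accessible world.
At v: no accessible worlds, so \Box \Box (s \to p) holds vacuously.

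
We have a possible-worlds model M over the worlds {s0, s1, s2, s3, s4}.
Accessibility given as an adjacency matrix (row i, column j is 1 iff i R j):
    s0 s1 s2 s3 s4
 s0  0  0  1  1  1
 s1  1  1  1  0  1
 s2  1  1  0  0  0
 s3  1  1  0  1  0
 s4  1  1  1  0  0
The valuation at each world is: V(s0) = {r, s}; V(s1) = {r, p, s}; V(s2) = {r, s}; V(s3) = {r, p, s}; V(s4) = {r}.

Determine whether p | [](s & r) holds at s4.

Recall that []ψ holds at a world iff ψ holds at every accessible world, and <>ψ holds iff ψ holds at some accessible world.
At s4: p is false, [](s & r) is true, so p | [](s & r) is true.
  At s4: [](s & r) requires s & r at every successor {s0, s1, s2}.
    At s0: s & r is true.
    At s1: s & r is true.
    At s2: s & r is true.
  So [](s & r) is true at s4.

Yes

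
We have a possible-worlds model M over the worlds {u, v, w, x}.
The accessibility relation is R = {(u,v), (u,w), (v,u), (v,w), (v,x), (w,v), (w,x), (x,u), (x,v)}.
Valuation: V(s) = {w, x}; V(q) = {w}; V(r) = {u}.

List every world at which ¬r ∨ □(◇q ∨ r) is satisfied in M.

Let φ = ¬r ∨ □(◇q ∨ r). Evaluate φ at each world:
  u (successors {v, w}): φ is false.
  v (successors {u, w, x}): φ is true.
  w (successors {v, x}): φ is true.
  x (successors {u, v}): φ is true.
For instance, at u:
  At u: ¬r is false, □(◇q ∨ r) is false, so ¬r ∨ □(◇q ∨ r) is false.
    At u: □(◇q ∨ r) requires ◇q ∨ r at every successor {v, w}.
      ◇q ∨ r fails at w, so □(◇q ∨ r) is false at u.
Satisfying worlds: {v, w, x}

v, w, x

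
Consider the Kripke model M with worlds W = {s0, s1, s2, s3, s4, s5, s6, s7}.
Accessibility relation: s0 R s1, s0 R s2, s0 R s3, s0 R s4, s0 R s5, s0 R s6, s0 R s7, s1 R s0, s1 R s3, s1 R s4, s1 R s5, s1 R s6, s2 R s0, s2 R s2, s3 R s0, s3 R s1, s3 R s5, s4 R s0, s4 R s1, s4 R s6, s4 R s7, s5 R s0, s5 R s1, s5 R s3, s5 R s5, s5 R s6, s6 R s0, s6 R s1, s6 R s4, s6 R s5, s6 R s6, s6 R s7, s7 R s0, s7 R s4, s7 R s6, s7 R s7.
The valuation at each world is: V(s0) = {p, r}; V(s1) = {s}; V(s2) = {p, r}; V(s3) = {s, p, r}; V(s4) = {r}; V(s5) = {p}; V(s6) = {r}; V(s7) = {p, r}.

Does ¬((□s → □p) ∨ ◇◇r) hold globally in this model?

No

Let φ = ¬((□s → □p) ∨ ◇◇r). Evaluate φ at each world:
  s0 (successors {s1, s2, s3, s4, s5, s6, s7}): φ is false.
  s1 (successors {s0, s3, s4, s5, s6}): φ is false.
  s2 (successors {s0, s2}): φ is false.
  s3 (successors {s0, s1, s5}): φ is false.
  s4 (successors {s0, s1, s6, s7}): φ is false.
  s5 (successors {s0, s1, s3, s5, s6}): φ is false.
  s6 (successors {s0, s1, s4, s5, s6, s7}): φ is false.
  s7 (successors {s0, s4, s6, s7}): φ is false.
Detail at s0 (counterexample):
  At s0: (□s → □p) ∨ ◇◇r is true, so ¬((□s → □p) ∨ ◇◇r) is false.
    At s0: □s → □p is true, ◇◇r is true, so (□s → □p) ∨ ◇◇r is true.
      At s0: □s is false, □p is false, so □s → □p is true.
      At s0: ◇◇r requires ◇r at some successor in {s1, s2, s3, s4, s5, s6, s7}.
        ◇r holds at s1, so ◇◇r is true at s0.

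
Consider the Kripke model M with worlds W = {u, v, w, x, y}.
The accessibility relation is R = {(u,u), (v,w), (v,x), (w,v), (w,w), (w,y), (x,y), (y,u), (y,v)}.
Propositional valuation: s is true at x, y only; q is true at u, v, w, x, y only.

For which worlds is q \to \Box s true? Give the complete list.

Let φ = q \to \Box s. Evaluate φ at each world:
  u (successors {u}): φ is false.
  v (successors {w, x}): φ is false.
  w (successors {v, w, y}): φ is false.
  x (successors {y}): φ is true.
  y (successors {u, v}): φ is false.
For instance, at w:
  At w: q is true, \Box s is false, so q \to \Box s is false.
    At w: \Box s requires s at every successor {v, w, y}.
      s fails at v, so \Box s is false at w.
Satisfying worlds: {x}

x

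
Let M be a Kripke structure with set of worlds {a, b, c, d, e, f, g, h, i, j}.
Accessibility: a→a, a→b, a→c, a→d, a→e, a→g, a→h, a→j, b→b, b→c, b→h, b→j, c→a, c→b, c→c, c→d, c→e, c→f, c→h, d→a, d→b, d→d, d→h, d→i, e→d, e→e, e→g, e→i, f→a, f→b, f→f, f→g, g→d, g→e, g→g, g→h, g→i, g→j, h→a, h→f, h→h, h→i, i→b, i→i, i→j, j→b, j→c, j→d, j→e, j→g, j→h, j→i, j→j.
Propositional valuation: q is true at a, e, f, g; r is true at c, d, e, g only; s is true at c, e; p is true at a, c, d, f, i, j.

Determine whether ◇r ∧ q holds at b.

Recall that ◇ψ holds at a world iff ψ holds at some accessible world.
At b: ◇r is true, q is false, so ◇r ∧ q is false.
  At b: ◇r requires r at some successor in {b, c, h, j}.
    r holds at c, so ◇r is true at b.

No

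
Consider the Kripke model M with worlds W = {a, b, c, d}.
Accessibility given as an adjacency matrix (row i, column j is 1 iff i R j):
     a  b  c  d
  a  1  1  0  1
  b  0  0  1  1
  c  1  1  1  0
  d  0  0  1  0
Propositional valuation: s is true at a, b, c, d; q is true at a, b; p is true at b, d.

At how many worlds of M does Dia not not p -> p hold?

2

Let φ = Dia not not p -> p. Evaluate φ at each world:
  a (successors {a, b, d}): φ is false.
  b (successors {c, d}): φ is true.
  c (successors {a, b, c}): φ is false.
  d (successors {c}): φ is true.
For instance, at c:
  At c: Dia not not p is true, p is false, so Dia not not p -> p is false.
    At c: Dia not not p requires not not p at some successor in {a, b, c}.
      not not p holds at b, so Dia not not p is true at c.
Satisfying worlds: {b, d}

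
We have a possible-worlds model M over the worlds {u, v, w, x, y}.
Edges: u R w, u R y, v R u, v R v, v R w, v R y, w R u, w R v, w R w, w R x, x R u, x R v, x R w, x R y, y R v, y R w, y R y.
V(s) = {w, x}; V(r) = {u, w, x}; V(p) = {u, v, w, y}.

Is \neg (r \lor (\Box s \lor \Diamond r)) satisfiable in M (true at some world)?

Let φ = \neg (r \lor (\Box s \lor \Diamond r)). Evaluate φ at each world:
  u (successors {w, y}): φ is false.
  v (successors {u, v, w, y}): φ is false.
  w (successors {u, v, w, x}): φ is false.
  x (successors {u, v, w, y}): φ is false.
  y (successors {v, w, y}): φ is false.
For instance, at y:
  At y: r \lor (\Box s \lor \Diamond r) is true, so \neg (r \lor (\Box s \lor \Diamond r)) is false.
    At y: r is false, \Box s \lor \Diamond r is true, so r \lor (\Box s \lor \Diamond r) is true.
      At y: \Box s is false, \Diamond r is true, so \Box s \lor \Diamond r is true.

No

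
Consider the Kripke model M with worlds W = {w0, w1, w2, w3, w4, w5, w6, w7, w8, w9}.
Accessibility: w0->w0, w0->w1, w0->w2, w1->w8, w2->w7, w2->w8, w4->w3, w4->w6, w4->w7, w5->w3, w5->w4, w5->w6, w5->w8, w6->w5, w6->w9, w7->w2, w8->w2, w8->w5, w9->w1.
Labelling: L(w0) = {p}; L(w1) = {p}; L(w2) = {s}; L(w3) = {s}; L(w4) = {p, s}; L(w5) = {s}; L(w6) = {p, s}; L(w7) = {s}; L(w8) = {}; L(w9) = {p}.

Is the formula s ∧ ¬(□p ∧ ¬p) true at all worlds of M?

No

Let φ = s ∧ ¬(□p ∧ ¬p). Evaluate φ at each world:
  w0 (successors {w0, w1, w2}): φ is false.
  w1 (successors {w8}): φ is false.
  w2 (successors {w7, w8}): φ is true.
  w3 (successors ∅): φ is false.
  w4 (successors {w3, w6, w7}): φ is true.
  w5 (successors {w3, w4, w6, w8}): φ is true.
  w6 (successors {w5, w9}): φ is true.
  w7 (successors {w2}): φ is true.
  w8 (successors {w2, w5}): φ is false.
  w9 (successors {w1}): φ is false.
Detail at w0 (counterexample):
  At w0: s is false, ¬(□p ∧ ¬p) is true, so s ∧ ¬(□p ∧ ¬p) is false.
    At w0: □p ∧ ¬p is false, so ¬(□p ∧ ¬p) is true.
      At w0: □p is false, ¬p is false, so □p ∧ ¬p is false.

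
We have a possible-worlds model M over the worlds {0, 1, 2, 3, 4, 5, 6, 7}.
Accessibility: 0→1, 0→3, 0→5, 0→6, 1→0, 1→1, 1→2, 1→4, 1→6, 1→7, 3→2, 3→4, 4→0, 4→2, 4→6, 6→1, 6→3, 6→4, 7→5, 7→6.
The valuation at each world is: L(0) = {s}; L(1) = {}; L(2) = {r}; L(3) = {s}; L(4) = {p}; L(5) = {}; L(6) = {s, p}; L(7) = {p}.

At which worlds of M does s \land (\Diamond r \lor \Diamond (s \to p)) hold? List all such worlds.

0, 3, 6

Let φ = s \land (\Diamond r \lor \Diamond (s \to p)). Evaluate φ at each world:
  0 (successors {1, 3, 5, 6}): φ is true.
  1 (successors {0, 1, 2, 4, 6, 7}): φ is false.
  2 (successors ∅): φ is false.
  3 (successors {2, 4}): φ is true.
  4 (successors {0, 2, 6}): φ is false.
  5 (successors ∅): φ is false.
  6 (successors {1, 3, 4}): φ is true.
  7 (successors {5, 6}): φ is false.
For instance, at 1:
  At 1: s is false, \Diamond r \lor \Diamond (s \to p) is true, so s \land (\Diamond r \lor \Diamond (s \to p)) is false.
    At 1: \Diamond r is true, \Diamond (s \to p) is true, so \Diamond r \lor \Diamond (s \to p) is true.
      At 1: \Diamond r requires r at some successor in {0, 1, 2, 4, 6, 7}.
        r holds at 2, so \Diamond r is true at 1.
      At 1: \Diamond (s \to p) requires s \to p at some successor in {0, 1, 2, 4, 6, 7}.
        s \to p holds at 1, so \Diamond (s \to p) is true at 1.
Satisfying worlds: {0, 3, 6}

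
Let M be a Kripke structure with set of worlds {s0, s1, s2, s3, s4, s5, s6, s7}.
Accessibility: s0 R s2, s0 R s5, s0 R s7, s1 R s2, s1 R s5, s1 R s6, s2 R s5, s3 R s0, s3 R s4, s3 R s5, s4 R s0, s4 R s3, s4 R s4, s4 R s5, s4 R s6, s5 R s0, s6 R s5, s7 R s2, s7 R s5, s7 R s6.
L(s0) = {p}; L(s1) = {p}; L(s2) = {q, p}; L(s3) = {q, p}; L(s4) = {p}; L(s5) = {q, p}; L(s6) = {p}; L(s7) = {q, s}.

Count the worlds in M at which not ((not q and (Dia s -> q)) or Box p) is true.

1

Let φ = not ((not q and (Dia s -> q)) or Box p). Evaluate φ at each world:
  s0 (successors {s2, s5, s7}): φ is true.
  s1 (successors {s2, s5, s6}): φ is false.
  s2 (successors {s5}): φ is false.
  s3 (successors {s0, s4, s5}): φ is false.
  s4 (successors {s0, s3, s4, s5, s6}): φ is false.
  s5 (successors {s0}): φ is false.
  s6 (successors {s5}): φ is false.
  s7 (successors {s2, s5, s6}): φ is false.
For instance, at s4:
  At s4: (not q and (Dia s -> q)) or Box p is true, so not ((not q and (Dia s -> q)) or Box p) is false.
    At s4: not q and (Dia s -> q) is true, Box p is true, so (not q and (Dia s -> q)) or Box p is true.
      At s4: not q is true, Dia s -> q is true, so not q and (Dia s -> q) is true.
      At s4: Box p requires p at every successor {s0, s3, s4, s5, s6}.
        At s0: p is true.
        At s3: p is true.
        At s4: p is true.
        At s5: p is true.
        At s6: p is true.
      So Box p is true at s4.
Satisfying worlds: {s0}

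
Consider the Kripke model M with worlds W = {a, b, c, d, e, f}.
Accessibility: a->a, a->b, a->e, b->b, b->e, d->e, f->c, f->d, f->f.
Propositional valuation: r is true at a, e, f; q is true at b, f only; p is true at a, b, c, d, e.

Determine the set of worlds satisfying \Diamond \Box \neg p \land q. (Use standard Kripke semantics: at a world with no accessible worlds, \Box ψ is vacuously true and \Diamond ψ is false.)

b, f

Let φ = \Diamond \Box \neg p \land q. Evaluate φ at each world:
  a (successors {a, b, e}): φ is false.
  b (successors {b, e}): φ is true.
  c (successors ∅): φ is false.
  d (successors {e}): φ is false.
  e (successors ∅): φ is false.
  f (successors {c, d, f}): φ is true.
For instance, at b:
  At b: \Diamond \Box \neg p is true, q is true, so \Diamond \Box \neg p \land q is true.
    At b: \Diamond \Box \neg p requires \Box \neg p at some successor in {b, e}.
      \Box \neg p holds at e, so \Diamond \Box \neg p is true at b.
Satisfying worlds: {b, f}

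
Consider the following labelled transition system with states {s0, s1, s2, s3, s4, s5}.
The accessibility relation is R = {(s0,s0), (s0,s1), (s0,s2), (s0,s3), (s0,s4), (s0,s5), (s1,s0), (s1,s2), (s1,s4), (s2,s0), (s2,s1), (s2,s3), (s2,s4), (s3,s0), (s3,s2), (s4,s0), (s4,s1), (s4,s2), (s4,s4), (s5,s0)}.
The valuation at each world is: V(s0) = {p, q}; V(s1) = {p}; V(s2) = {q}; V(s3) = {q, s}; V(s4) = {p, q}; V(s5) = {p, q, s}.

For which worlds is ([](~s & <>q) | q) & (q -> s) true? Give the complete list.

Let φ = ([](~s & <>q) | q) & (q -> s). Evaluate φ at each world:
  s0 (successors {s0, s1, s2, s3, s4, s5}): φ is false.
  s1 (successors {s0, s2, s4}): φ is true.
  s2 (successors {s0, s1, s3, s4}): φ is false.
  s3 (successors {s0, s2}): φ is true.
  s4 (successors {s0, s1, s2, s4}): φ is false.
  s5 (successors {s0}): φ is true.
For instance, at s4:
  At s4: [](~s & <>q) | q is true, q -> s is false, so ([](~s & <>q) | q) & (q -> s) is false.
    At s4: [](~s & <>q) is true, q is true, so [](~s & <>q) | q is true.
      At s4: [](~s & <>q) requires ~s & <>q at every successor {s0, s1, s2, s4}.
        At s0: ~s & <>q is true.
        At s1: ~s & <>q is true.
        At s2: ~s & <>q is true.
        At s4: ~s & <>q is true.
      So [](~s & <>q) is true at s4.
Satisfying worlds: {s1, s3, s5}

s1, s3, s5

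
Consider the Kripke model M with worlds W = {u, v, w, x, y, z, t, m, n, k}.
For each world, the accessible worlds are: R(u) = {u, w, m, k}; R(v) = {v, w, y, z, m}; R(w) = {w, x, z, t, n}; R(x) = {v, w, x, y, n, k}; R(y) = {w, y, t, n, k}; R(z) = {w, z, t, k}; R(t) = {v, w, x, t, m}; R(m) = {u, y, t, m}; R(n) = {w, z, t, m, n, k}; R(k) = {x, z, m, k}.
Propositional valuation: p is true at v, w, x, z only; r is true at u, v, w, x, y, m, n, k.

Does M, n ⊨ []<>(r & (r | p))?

Yes

At n: []<>(r & (r | p)) requires <>(r & (r | p)) at every successor {w, z, t, m, n, k}.
  At w: <>(r & (r | p)) is true.
  At z: <>(r & (r | p)) is true.
  At t: <>(r & (r | p)) is true.
  At m: <>(r & (r | p)) is true.
  At n: <>(r & (r | p)) is true.
  At k: <>(r & (r | p)) is true.
So []<>(r & (r | p)) is true at n.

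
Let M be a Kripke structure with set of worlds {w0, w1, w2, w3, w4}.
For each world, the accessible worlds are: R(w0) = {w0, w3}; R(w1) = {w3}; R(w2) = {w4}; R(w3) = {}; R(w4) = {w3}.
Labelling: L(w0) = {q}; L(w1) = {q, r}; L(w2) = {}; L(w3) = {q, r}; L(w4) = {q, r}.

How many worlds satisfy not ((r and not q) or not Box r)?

4

Recall that Box ψ holds at a world iff ψ holds at every accessible world, and Dia ψ holds iff ψ holds at some accessible world.
Let φ = not ((r and not q) or not Box r). Evaluate φ at each world:
  w0 (successors {w0, w3}): φ is false.
  w1 (successors {w3}): φ is true.
  w2 (successors {w4}): φ is true.
  w3 (successors ∅): φ is true.
  w4 (successors {w3}): φ is true.
For instance, at w0:
  At w0: (r and not q) or not Box r is true, so not ((r and not q) or not Box r) is false.
    At w0: r and not q is false, not Box r is true, so (r and not q) or not Box r is true.
      At w0: Box r is false, so not Box r is true.
Satisfying worlds: {w1, w2, w3, w4}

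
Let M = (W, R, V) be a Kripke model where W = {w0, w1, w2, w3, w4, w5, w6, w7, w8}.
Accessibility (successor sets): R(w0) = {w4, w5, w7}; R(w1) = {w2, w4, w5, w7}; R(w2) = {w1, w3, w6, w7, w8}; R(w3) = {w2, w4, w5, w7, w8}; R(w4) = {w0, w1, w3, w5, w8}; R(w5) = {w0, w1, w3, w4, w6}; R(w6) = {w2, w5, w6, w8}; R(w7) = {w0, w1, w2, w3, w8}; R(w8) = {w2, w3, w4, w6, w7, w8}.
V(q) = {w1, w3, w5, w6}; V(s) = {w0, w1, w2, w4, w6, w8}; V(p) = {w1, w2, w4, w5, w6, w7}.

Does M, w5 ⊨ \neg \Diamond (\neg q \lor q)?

No

At w5: \Diamond (\neg q \lor q) is true, so \neg \Diamond (\neg q \lor q) is false.
  At w5: \Diamond (\neg q \lor q) requires \neg q \lor q at some successor in {w0, w1, w3, w4, w6}.
    \neg q \lor q holds at w0, so \Diamond (\neg q \lor q) is true at w5.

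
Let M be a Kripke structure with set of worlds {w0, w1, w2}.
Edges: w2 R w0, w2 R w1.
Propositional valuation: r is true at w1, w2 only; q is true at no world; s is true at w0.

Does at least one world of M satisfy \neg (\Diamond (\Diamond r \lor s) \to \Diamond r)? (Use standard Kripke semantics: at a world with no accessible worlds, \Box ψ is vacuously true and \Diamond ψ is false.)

No

Let φ = \neg (\Diamond (\Diamond r \lor s) \to \Diamond r). Evaluate φ at each world:
  w0 (successors ∅): φ is false.
  w1 (successors ∅): φ is false.
  w2 (successors {w0, w1}): φ is false.
For instance, at w2:
  At w2: \Diamond (\Diamond r \lor s) \to \Diamond r is true, so \neg (\Diamond (\Diamond r \lor s) \to \Diamond r) is false.
    At w2: \Diamond (\Diamond r \lor s) is true, \Diamond r is true, so \Diamond (\Diamond r \lor s) \to \Diamond r is true.
      At w2: \Diamond (\Diamond r \lor s) requires \Diamond r \lor s at some successor in {w0, w1}.
        \Diamond r \lor s holds at w0, so \Diamond (\Diamond r \lor s) is true at w2.
      At w2: \Diamond r requires r at some successor in {w0, w1}.
        r holds at w1, so \Diamond r is true at w2.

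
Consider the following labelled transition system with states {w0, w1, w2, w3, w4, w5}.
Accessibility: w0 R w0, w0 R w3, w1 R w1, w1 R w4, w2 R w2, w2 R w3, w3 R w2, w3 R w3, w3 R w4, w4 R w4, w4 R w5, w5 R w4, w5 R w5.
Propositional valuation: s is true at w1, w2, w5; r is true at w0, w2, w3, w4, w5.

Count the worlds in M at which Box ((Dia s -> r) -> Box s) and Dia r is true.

0

Let φ = Box ((Dia s -> r) -> Box s) and Dia r. Evaluate φ at each world:
  w0 (successors {w0, w3}): φ is false.
  w1 (successors {w1, w4}): φ is false.
  w2 (successors {w2, w3}): φ is false.
  w3 (successors {w2, w3, w4}): φ is false.
  w4 (successors {w4, w5}): φ is false.
  w5 (successors {w4, w5}): φ is false.
For instance, at w1:
  At w1: Box ((Dia s -> r) -> Box s) is false, Dia r is true, so Box ((Dia s -> r) -> Box s) and Dia r is false.
    At w1: Box ((Dia s -> r) -> Box s) requires (Dia s -> r) -> Box s at every successor {w1, w4}.
      (Dia s -> r) -> Box s fails at w4, so Box ((Dia s -> r) -> Box s) is false at w1.
    At w1: Dia r requires r at some successor in {w1, w4}.
      r holds at w4, so Dia r is true at w1.
Satisfying worlds: none.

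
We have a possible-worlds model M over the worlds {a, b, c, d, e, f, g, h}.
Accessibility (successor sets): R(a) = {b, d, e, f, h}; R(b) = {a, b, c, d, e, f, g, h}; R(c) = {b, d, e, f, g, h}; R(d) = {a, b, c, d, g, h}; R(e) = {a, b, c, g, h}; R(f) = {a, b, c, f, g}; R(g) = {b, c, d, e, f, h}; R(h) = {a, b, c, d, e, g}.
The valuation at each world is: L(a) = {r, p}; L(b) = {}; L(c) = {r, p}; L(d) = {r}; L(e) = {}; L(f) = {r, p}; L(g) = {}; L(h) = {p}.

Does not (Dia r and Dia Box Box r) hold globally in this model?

Yes

Let φ = not (Dia r and Dia Box Box r). Evaluate φ at each world:
  a (successors {b, d, e, f, h}): φ is true.
  b (successors {a, b, c, d, e, f, g, h}): φ is true.
  c (successors {b, d, e, f, g, h}): φ is true.
  d (successors {a, b, c, d, g, h}): φ is true.
  e (successors {a, b, c, g, h}): φ is true.
  f (successors {a, b, c, f, g}): φ is true.
  g (successors {b, c, d, e, f, h}): φ is true.
  h (successors {a, b, c, d, e, g}): φ is true.
For instance, at f:
  At f: Dia r and Dia Box Box r is false, so not (Dia r and Dia Box Box r) is true.
    At f: Dia r is true, Dia Box Box r is false, so Dia r and Dia Box Box r is false.
      At f: Dia r requires r at some successor in {a, b, c, f, g}.
        r holds at a, so Dia r is true at f.
      At f: Dia Box Box r requires Box Box r at some successor in {a, b, c, f, g}.
        At a: Box Box r is false.
        At b: Box Box r is false.
        At c: Box Box r is false.
        At f: Box Box r is false.
        At g: Box Box r is false.
      So Dia Box Box r is false at f.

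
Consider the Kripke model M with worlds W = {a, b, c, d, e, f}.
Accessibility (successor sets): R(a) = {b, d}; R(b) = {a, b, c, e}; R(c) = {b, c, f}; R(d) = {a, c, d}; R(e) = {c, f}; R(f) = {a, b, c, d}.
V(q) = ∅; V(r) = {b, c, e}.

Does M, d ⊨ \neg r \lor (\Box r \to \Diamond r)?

At d: \neg r is true, \Box r \to \Diamond r is true, so \neg r \lor (\Box r \to \Diamond r) is true.
  At d: \Box r is false, \Diamond r is true, so \Box r \to \Diamond r is true.
    At d: \Box r requires r at every successor {a, c, d}.
      r fails at a, so \Box r is false at d.
    At d: \Diamond r requires r at some successor in {a, c, d}.
      r holds at c, so \Diamond r is true at d.

Yes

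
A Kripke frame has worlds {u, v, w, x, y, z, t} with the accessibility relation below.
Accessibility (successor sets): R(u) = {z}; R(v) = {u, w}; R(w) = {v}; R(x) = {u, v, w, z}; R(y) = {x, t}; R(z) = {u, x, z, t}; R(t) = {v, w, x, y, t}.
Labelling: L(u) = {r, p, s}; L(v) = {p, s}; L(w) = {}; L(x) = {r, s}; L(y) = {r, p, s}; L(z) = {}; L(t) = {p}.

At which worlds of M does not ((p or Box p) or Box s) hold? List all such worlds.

x, z

Recall that Box ψ holds at a world iff ψ holds at every accessible world, and Dia ψ holds iff ψ holds at some accessible world.
Let φ = not ((p or Box p) or Box s). Evaluate φ at each world:
  u (successors {z}): φ is false.
  v (successors {u, w}): φ is false.
  w (successors {v}): φ is false.
  x (successors {u, v, w, z}): φ is true.
  y (successors {x, t}): φ is false.
  z (successors {u, x, z, t}): φ is true.
  t (successors {v, w, x, y, t}): φ is false.
For instance, at t:
  At t: (p or Box p) or Box s is true, so not ((p or Box p) or Box s) is false.
    At t: p or Box p is true, Box s is false, so (p or Box p) or Box s is true.
      At t: p is true, Box p is false, so p or Box p is true.
      At t: Box s requires s at every successor {v, w, x, y, t}.
        s fails at w, so Box s is false at t.
Satisfying worlds: {x, z}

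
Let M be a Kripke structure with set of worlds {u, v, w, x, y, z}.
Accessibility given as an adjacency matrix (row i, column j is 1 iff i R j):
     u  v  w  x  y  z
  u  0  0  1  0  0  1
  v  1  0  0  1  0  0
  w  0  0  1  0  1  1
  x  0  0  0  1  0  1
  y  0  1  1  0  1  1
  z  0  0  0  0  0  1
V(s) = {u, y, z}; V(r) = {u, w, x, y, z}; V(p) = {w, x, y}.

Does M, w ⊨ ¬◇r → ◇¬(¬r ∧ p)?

At w: ¬◇r is false, ◇¬(¬r ∧ p) is true, so ¬◇r → ◇¬(¬r ∧ p) is true.
  At w: ◇r is true, so ¬◇r is false.
    At w: ◇r requires r at some successor in {w, y, z}.
      r holds at w, so ◇r is true at w.
  At w: ◇¬(¬r ∧ p) requires ¬(¬r ∧ p) at some successor in {w, y, z}.
    ¬(¬r ∧ p) holds at w, so ◇¬(¬r ∧ p) is true at w.

Yes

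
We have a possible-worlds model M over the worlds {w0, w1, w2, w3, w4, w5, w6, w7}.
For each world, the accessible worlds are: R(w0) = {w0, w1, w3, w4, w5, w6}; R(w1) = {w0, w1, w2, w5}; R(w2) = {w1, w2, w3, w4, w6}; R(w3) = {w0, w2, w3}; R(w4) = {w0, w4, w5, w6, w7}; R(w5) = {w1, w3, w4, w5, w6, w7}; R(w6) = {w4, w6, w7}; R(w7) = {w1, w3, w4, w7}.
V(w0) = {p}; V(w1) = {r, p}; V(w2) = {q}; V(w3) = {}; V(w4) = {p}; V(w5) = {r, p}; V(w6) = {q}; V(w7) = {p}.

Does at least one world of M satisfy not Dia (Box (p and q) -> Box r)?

Recall that Box ψ holds at a world iff ψ holds at every accessible world, and Dia ψ holds iff ψ holds at some accessible world.
Let φ = not Dia (Box (p and q) -> Box r). Evaluate φ at each world:
  w0 (successors {w0, w1, w3, w4, w5, w6}): φ is false.
  w1 (successors {w0, w1, w2, w5}): φ is false.
  w2 (successors {w1, w2, w3, w4, w6}): φ is false.
  w3 (successors {w0, w2, w3}): φ is false.
  w4 (successors {w0, w4, w5, w6, w7}): φ is false.
  w5 (successors {w1, w3, w4, w5, w6, w7}): φ is false.
  w6 (successors {w4, w6, w7}): φ is false.
  w7 (successors {w1, w3, w4, w7}): φ is false.
For instance, at w1:
  At w1: Dia (Box (p and q) -> Box r) is true, so not Dia (Box (p and q) -> Box r) is false.
    At w1: Dia (Box (p and q) -> Box r) requires Box (p and q) -> Box r at some successor in {w0, w1, w2, w5}.
      Box (p and q) -> Box r holds at w0, so Dia (Box (p and q) -> Box r) is true at w1.

No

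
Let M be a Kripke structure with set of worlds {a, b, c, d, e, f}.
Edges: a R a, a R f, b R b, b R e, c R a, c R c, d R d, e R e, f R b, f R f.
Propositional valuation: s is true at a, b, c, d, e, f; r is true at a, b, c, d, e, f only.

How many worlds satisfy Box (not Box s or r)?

Let φ = Box (not Box s or r). Evaluate φ at each world:
  a (successors {a, f}): φ is true.
  b (successors {b, e}): φ is true.
  c (successors {a, c}): φ is true.
  d (successors {d}): φ is true.
  e (successors {e}): φ is true.
  f (successors {b, f}): φ is true.
For instance, at d:
  At d: Box (not Box s or r) requires not Box s or r at every successor {d}.
      At d: not Box s is false, r is true, so not Box s or r is true.
  So Box (not Box s or r) is true at d.
Satisfying worlds: {a, b, c, d, e, f}

6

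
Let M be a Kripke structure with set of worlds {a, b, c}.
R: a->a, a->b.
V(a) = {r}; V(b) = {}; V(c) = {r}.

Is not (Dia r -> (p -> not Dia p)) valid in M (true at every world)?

Let φ = not (Dia r -> (p -> not Dia p)). Evaluate φ at each world:
  a (successors {a, b}): φ is false.
  b (successors ∅): φ is false.
  c (successors ∅): φ is false.
Detail at a (counterexample):
  At a: Dia r -> (p -> not Dia p) is true, so not (Dia r -> (p -> not Dia p)) is false.
    At a: Dia r is true, p -> not Dia p is true, so Dia r -> (p -> not Dia p) is true.
      At a: Dia r requires r at some successor in {a, b}.
        r holds at a, so Dia r is true at a.
      At a: p is false, not Dia p is true, so p -> not Dia p is true.

No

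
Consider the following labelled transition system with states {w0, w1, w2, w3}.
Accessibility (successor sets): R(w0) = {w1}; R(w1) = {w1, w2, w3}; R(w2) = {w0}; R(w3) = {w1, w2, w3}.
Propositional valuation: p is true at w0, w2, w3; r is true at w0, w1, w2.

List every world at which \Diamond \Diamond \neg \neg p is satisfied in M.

Let φ = \Diamond \Diamond \neg \neg p. Evaluate φ at each world:
  w0 (successors {w1}): φ is true.
  w1 (successors {w1, w2, w3}): φ is true.
  w2 (successors {w0}): φ is false.
  w3 (successors {w1, w2, w3}): φ is true.
For instance, at w0:
  At w0: \Diamond \Diamond \neg \neg p requires \Diamond \neg \neg p at some successor in {w1}.
    \Diamond \neg \neg p holds at w1, so \Diamond \Diamond \neg \neg p is true at w0.
      At w1: \Diamond \neg \neg p requires \neg \neg p at some successor in {w1, w2, w3}.
        \neg \neg p holds at w2, so \Diamond \neg \neg p is true at w1.
Satisfying worlds: {w0, w1, w3}

w0, w1, w3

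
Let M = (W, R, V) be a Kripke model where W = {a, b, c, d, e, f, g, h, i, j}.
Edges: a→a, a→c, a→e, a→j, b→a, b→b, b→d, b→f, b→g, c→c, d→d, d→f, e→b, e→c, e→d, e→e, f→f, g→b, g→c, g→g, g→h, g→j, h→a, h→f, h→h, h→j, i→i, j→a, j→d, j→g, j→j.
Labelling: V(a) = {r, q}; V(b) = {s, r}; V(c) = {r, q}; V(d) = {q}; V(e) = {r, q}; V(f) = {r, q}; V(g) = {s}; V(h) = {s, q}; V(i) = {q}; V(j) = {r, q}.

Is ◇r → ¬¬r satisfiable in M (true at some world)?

Yes

Recall that ◇ψ holds at a world iff ψ holds at some accessible world.
Let φ = ◇r → ¬¬r. Evaluate φ at each world:
  a (successors {a, c, e, j}): φ is true.
  b (successors {a, b, d, f, g}): φ is true.
  c (successors {c}): φ is true.
  d (successors {d, f}): φ is false.
  e (successors {b, c, d, e}): φ is true.
  f (successors {f}): φ is true.
  g (successors {b, c, g, h, j}): φ is false.
  h (successors {a, f, h, j}): φ is false.
  i (successors {i}): φ is true.
  j (successors {a, d, g, j}): φ is true.
Detail at a (witness):
  At a: ◇r is true, ¬¬r is true, so ◇r → ¬¬r is true.
    At a: ◇r requires r at some successor in {a, c, e, j}.
      r holds at a, so ◇r is true at a.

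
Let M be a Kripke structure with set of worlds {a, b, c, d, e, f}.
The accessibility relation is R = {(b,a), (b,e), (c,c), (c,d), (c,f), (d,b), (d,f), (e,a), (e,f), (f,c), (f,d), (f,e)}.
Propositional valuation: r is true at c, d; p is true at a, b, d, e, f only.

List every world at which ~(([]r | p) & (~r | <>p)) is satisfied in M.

c

Recall that []ψ holds at a world iff ψ holds at every accessible world, and <>ψ holds iff ψ holds at some accessible world.
Let φ = ~(([]r | p) & (~r | <>p)). Evaluate φ at each world:
  a (successors ∅): φ is false.
  b (successors {a, e}): φ is false.
  c (successors {c, d, f}): φ is true.
  d (successors {b, f}): φ is false.
  e (successors {a, f}): φ is false.
  f (successors {c, d, e}): φ is false.
For instance, at b:
  At b: ([]r | p) & (~r | <>p) is true, so ~(([]r | p) & (~r | <>p)) is false.
    At b: []r | p is true, ~r | <>p is true, so ([]r | p) & (~r | <>p) is true.
      At b: []r is false, p is true, so []r | p is true.
      At b: ~r is true, <>p is true, so ~r | <>p is true.
Satisfying worlds: {c}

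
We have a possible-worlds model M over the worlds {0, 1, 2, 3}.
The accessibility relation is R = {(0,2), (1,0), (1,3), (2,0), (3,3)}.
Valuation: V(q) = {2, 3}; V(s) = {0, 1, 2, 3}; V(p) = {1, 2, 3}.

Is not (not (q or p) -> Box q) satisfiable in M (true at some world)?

No

Recall that Box ψ holds at a world iff ψ holds at every accessible world, and Dia ψ holds iff ψ holds at some accessible world.
Let φ = not (not (q or p) -> Box q). Evaluate φ at each world:
  0 (successors {2}): φ is false.
  1 (successors {0, 3}): φ is false.
  2 (successors {0}): φ is false.
  3 (successors {3}): φ is false.
For instance, at 3:
  At 3: not (q or p) -> Box q is true, so not (not (q or p) -> Box q) is false.
    At 3: not (q or p) is false, Box q is true, so not (q or p) -> Box q is true.
      At 3: Box q requires q at every successor {3}.
        At 3: q is true.
      So Box q is true at 3.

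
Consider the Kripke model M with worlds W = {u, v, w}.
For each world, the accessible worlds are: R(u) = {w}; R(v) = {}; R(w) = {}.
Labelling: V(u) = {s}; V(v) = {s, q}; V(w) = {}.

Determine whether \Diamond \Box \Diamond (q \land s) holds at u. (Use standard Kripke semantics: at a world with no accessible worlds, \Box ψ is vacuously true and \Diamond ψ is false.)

At u: \Diamond \Box \Diamond (q \land s) requires \Box \Diamond (q \land s) at some successor in {w}.
  \Box \Diamond (q \land s) holds at w, so \Diamond \Box \Diamond (q \land s) is true at u.
    At w: no accessible worlds, so \Box \Diamond (q \land s) holds vacuously.

Yes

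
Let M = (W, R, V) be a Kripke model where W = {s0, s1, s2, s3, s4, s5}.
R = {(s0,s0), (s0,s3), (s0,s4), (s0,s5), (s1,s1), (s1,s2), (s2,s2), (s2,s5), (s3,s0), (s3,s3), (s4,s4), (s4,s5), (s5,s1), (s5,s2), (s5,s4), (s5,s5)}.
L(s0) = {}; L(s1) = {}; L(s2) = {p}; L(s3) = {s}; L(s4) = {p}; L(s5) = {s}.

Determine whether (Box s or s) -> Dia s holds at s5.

Yes

At s5: Box s or s is true, Dia s is true, so (Box s or s) -> Dia s is true.
  At s5: Box s is false, s is true, so Box s or s is true.
    At s5: Box s requires s at every successor {s1, s2, s4, s5}.
      s fails at s1, so Box s is false at s5.
  At s5: Dia s requires s at some successor in {s1, s2, s4, s5}.
    s holds at s5, so Dia s is true at s5.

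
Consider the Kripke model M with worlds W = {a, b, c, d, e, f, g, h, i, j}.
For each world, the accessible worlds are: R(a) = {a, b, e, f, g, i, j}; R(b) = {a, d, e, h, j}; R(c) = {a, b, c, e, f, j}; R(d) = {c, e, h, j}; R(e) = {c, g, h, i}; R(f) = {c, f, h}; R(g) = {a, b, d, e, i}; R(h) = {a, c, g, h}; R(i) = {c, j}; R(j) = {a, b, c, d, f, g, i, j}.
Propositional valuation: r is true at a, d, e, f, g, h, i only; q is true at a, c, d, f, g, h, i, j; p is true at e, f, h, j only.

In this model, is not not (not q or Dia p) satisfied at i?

Yes

At i: not (not q or Dia p) is false, so not not (not q or Dia p) is true.
  At i: not q or Dia p is true, so not (not q or Dia p) is false.
    At i: not q is false, Dia p is true, so not q or Dia p is true.
      At i: Dia p requires p at some successor in {c, j}.
        p holds at j, so Dia p is true at i.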